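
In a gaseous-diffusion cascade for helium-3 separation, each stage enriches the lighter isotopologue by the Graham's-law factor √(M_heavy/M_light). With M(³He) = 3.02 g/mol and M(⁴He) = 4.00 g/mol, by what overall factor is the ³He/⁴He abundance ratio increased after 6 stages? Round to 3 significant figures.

2.32

After 6 stages the ratio has grown by (√(4.00/3.02))^6 = (4.00/3.02)^(6/2).
= 1.32450^3 = 2.32.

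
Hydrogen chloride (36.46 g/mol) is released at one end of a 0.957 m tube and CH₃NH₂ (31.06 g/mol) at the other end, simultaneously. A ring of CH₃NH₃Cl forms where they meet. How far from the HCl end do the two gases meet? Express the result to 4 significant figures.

0.4593 m

Graham's law gives d_HCl/d_CH₃NH₂ = rate_HCl/rate_CH₃NH₂ = √(M_CH₃NH₂/M_HCl) = √(31.06/36.46) = 0.9230.
With d_HCl + d_CH₃NH₂ = 0.957 m, d_CH₃NH₂ = 0.957/(1 + 0.9230) = 0.4977 m.
d_HCl = 0.957 − 0.4977 = 0.4593 m.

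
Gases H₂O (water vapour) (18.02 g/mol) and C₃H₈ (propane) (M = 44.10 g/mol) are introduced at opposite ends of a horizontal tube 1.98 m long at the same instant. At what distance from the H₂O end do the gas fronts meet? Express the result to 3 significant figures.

Distances travelled in equal time are proportional to diffusion rates, so d_H₂O/d_C₃H₈ = √(M_C₃H₈/M_H₂O) = √(44.10/18.02) = 1.564.
With d_H₂O + d_C₃H₈ = 1.98 m, d_C₃H₈ = 1.98/(1 + 1.564) = 0.7721 m.
d_H₂O = 1.98 − 0.7721 = 1.21 m.

1.21 m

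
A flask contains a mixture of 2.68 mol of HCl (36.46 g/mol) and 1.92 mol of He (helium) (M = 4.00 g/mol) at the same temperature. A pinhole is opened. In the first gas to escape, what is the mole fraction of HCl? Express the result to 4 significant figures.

Each component's effusion rate ∝ (its partial pressure)·(1/√M) ∝ n_i/√M_i.
So x_HCl in the escaping gas = (n_HCl/√M_HCl) / Σ(n_i/√M_i)
= (2.68/√36.46) / (2.68/√36.46 + 1.92/√4.00) = 0.4438/(0.4438 + 0.9600) = 0.3162.

0.3162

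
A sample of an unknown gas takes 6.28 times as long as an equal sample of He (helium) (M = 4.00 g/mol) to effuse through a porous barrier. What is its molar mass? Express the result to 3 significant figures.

From Graham's law, t_X/t_He = √(M_X/M_He).
6.28 = √(M_X/4.00)
M_X = 4.00 × 6.28² = 4.00 × 39.44 = 158 g/mol

158 g/mol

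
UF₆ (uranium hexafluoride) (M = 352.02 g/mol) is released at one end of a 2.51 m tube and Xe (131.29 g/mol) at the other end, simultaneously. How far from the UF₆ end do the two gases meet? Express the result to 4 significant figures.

0.9517 m

The fronts meet when d_UF₆ + d_Xe = L with d_UF₆/d_Xe = √(M_Xe/M_UF₆) (Graham's law). Here √(M_Xe/M_UF₆) = √(131.29/352.02) = 0.6107.
With d_UF₆ + d_Xe = 2.51 m, d_Xe = 2.51/(1 + 0.6107) = 1.558 m.
d_UF₆ = 2.51 − 1.558 = 0.9517 m.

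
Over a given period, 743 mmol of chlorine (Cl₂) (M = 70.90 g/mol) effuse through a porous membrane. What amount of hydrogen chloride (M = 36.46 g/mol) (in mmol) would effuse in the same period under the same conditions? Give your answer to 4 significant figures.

By Graham's law, rate_HCl/rate_Cl₂ = √(M_Cl₂/M_HCl) = √(70.90/36.46) = √1.945 = 1.394.
So the amount for HCl is 743 × 1.394 = 1036 mmol.

1036 mmol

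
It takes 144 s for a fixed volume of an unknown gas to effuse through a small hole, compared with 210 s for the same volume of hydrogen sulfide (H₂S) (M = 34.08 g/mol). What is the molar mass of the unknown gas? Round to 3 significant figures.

From Graham's law, t_X/t_H₂S = √(M_X/M_H₂S).
144/210 = 0.6857 = √(M_X/34.08)
M_X = 34.08 × 0.6857² = 34.08 × 0.4702 = 16.0 g/mol

16.0 g/mol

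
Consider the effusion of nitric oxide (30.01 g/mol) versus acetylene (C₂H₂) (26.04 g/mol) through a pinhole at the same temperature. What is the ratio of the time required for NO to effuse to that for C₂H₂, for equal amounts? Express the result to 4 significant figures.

By Graham's law, t_NO/t_C₂H₂ = √(M_NO/M_C₂H₂) = √(30.01/26.04) = √1.152 = 1.074.

1.074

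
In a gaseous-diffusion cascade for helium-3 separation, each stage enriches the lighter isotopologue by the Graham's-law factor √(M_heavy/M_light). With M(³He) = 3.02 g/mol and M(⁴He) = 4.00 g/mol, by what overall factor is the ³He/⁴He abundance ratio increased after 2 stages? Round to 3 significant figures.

The single-stage factor is √(M_heavy/M_light), so 2 stages give [√(4.00/3.02)]^2 = (4.00/3.02)^(2/2).
= 1.32450^1 = 1.32.

1.32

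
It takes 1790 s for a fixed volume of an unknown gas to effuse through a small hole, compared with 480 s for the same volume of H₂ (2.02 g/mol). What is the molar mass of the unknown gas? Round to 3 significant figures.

28.1 g/mol

By Graham's law, t_X/t_H₂ = √(M_X/M_H₂).
1790/480 = 3.729 = √(M_X/2.02)
M_X = 2.02 × 3.729² = 2.02 × 13.91 = 28.1 g/mol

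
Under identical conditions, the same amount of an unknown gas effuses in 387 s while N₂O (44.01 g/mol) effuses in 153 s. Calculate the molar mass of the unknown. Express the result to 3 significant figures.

Graham's law gives t_X/t_N₂O = √(M_X/M_N₂O).
387/153 = 2.529 = √(M_X/44.01)
M_X = 44.01 × 2.529² = 44.01 × 6.398 = 282 g/mol

282 g/mol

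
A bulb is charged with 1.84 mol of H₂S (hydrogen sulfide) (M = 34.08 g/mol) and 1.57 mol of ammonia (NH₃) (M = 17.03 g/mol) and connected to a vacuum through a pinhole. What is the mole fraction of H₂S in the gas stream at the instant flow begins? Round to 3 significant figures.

Each component's effusion rate ∝ (its partial pressure)·(1/√M) ∝ n_i/√M_i.
x_H₂S(eff) = (n_H₂S/√M_H₂S) / (n_H₂S/√M_H₂S + n_NH₃/√M_NH₃)
= (1.84/√34.08) / (1.84/√34.08 + 1.57/√17.03) = 0.3152/(0.3152 + 0.3804) = 0.453.

0.453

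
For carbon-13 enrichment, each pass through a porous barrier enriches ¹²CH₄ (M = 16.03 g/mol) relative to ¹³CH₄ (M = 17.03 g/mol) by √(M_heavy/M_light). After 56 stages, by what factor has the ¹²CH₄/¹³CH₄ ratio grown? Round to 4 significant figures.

Overall factor = α^56 with α = √(17.03/16.03), i.e. (17.03/16.03)^(56/2).
= 1.06238^28 = 5.443.

5.443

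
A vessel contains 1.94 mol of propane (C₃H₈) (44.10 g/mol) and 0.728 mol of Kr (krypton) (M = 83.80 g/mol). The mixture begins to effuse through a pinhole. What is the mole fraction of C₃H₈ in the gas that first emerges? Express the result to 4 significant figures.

0.7860

Effusion rate of each component ∝ n_i/√M_i (partial pressure × 1/√M).
x_C₃H₈(eff) = (n_C₃H₈/√M_C₃H₈) / (n_C₃H₈/√M_C₃H₈ + n_Kr/√M_Kr)
= (1.94/√44.10) / (1.94/√44.10 + 0.728/√83.80) = 0.2921/(0.2921 + 0.07953) = 0.7860.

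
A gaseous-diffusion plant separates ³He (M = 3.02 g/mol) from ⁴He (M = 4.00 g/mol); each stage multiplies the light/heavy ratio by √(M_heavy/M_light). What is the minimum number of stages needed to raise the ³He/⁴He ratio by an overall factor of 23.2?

Single-stage factor α = √(4.00/3.02), so ln α = ½ ln(1.32450) = 0.1405.
Need α^N ≥ 23.2 ⇒ N ≥ ln(23.2) / ln α = 3.144 / 0.1405 = 22.38.
Rounding up, N = 23 stages.

23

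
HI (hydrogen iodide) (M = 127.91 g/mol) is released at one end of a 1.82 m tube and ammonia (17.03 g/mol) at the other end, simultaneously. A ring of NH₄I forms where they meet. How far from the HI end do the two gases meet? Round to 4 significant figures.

Distances travelled in equal time are proportional to diffusion rates, so d_HI/d_NH₃ = √(M_NH₃/M_HI) = √(17.03/127.91) = 0.3649.
With d_HI + d_NH₃ = 1.82 m, d_NH₃ = 1.82/(1 + 0.3649) = 1.333 m.
d_HI = 1.82 − 1.333 = 0.4866 m.

0.4866 m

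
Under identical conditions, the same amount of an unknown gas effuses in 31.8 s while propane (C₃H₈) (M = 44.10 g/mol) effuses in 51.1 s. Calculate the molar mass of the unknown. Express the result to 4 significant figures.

17.08 g/mol

Since effusion rate ∝ 1/√M, t_X/t_C₃H₈ = √(M_X/M_C₃H₈).
31.8/51.1 = 0.6223 = √(M_X/44.10)
M_X = 44.10 × 0.6223² = 44.10 × 0.3873 = 17.08 g/mol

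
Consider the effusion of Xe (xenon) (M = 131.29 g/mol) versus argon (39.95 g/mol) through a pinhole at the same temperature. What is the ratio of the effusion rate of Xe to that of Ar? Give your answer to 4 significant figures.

By Graham's law, rate_Xe/rate_Ar = √(M_Ar/M_Xe) = √(39.95/131.29) = √0.3043 = 0.5516.

0.5516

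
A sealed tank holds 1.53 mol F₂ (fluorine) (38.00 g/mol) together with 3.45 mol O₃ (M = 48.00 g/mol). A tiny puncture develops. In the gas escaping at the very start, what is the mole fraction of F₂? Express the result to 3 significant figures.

0.333

Rate_i ∝ x_i/√M_i (Graham's law weighted by mole fraction), so the effusate composition follows n_i/√M_i.
Mole fraction of F₂ in the effusate = (n_F₂/√M_F₂) / (n_F₂/√M_F₂ + n_O₃/√M_O₃)
= (1.53/√38.00) / (1.53/√38.00 + 3.45/√48.00) = 0.2482/(0.2482 + 0.4980) = 0.333.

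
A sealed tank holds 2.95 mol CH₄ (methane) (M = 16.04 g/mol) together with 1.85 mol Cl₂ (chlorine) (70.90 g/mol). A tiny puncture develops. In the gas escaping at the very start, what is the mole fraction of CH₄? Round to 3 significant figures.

Effusion rate of each component ∝ n_i/√M_i (partial pressure × 1/√M).
x_CH₄(eff) = (n_CH₄/√M_CH₄) / (n_CH₄/√M_CH₄ + n_Cl₂/√M_Cl₂)
= (2.95/√16.04) / (2.95/√16.04 + 1.85/√70.90) = 0.7366/(0.7366 + 0.2197) = 0.770.

0.770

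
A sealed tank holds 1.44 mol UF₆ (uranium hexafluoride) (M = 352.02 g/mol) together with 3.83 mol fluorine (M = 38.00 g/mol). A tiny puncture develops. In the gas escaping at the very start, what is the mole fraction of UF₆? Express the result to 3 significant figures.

0.110

Each component's effusion rate ∝ (its partial pressure)·(1/√M) ∝ n_i/√M_i.
Mole fraction of UF₆ in the effusate = (n_UF₆/√M_UF₆) / (n_UF₆/√M_UF₆ + n_F₂/√M_F₂)
= (1.44/√352.02) / (1.44/√352.02 + 3.83/√38.00) = 0.07675/(0.07675 + 0.6213) = 0.110.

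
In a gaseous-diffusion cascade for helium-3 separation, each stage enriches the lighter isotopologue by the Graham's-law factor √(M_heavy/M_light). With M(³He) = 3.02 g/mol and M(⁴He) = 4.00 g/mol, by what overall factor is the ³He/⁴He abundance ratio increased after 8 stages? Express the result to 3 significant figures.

Overall factor = α^8 with α = √(4.00/3.02), i.e. (4.00/3.02)^(8/2).
= 1.32450^4 = 3.08.

3.08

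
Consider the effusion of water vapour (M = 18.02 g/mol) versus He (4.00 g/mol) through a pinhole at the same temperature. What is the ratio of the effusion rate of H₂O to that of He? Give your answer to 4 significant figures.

0.4711

Using Graham's law: rate_H₂O/rate_He = √(M_He/M_H₂O) = √(4.00/18.02) = √0.2220 = 0.4711.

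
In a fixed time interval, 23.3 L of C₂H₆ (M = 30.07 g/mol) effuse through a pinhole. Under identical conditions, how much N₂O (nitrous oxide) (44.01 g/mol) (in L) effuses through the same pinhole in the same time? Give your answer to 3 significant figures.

19.3 L

By Graham's law, rate_N₂O/rate_C₂H₆ = √(M_C₂H₆/M_N₂O) = √(30.07/44.01) = √0.6833 = 0.8266.
So the volume for N₂O is 23.3 × 0.8266 = 19.3 L.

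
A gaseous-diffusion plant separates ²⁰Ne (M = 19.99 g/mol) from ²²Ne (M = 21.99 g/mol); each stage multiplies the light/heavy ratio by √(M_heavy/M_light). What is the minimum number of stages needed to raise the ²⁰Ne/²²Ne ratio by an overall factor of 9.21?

47

With α = √(21.99/19.99) per stage, ln α = ½ ln(1.10005) = 0.04768.
Need α^N ≥ 9.21 ⇒ N ≥ ln(9.21) / ln α = 2.220 / 0.04768 = 46.57.
So at least 47 stages are needed.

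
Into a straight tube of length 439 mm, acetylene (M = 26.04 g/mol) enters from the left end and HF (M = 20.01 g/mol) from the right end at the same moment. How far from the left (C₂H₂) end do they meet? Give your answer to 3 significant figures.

Distances travelled in equal time are proportional to diffusion rates, so d_C₂H₂/d_HF = √(M_HF/M_C₂H₂) = √(20.01/26.04) = 0.8766.
With d_C₂H₂ + d_HF = 439 mm, d_HF = 439/(1 + 0.8766) = 233.9 mm.
d_C₂H₂ = 439 − 233.9 = 205 mm.

205 mm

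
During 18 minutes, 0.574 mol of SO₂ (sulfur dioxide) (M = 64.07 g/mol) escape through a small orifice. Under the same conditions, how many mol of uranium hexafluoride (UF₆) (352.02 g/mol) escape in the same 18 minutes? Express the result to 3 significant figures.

0.245 mol

Using Graham's law: rate_UF₆/rate_SO₂ = √(M_SO₂/M_UF₆) = √(64.07/352.02) = √0.1820 = 0.4266.
So the amount for UF₆ is 0.574 × 0.4266 = 0.245 mol.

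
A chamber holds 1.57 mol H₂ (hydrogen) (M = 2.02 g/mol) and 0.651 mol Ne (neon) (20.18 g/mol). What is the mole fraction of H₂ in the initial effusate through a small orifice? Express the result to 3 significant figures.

0.884

Each component's effusion rate ∝ (its partial pressure)·(1/√M) ∝ n_i/√M_i.
So x_H₂ in the escaping gas = (n_H₂/√M_H₂) / Σ(n_i/√M_i)
= (1.57/√2.02) / (1.57/√2.02 + 0.651/√20.18) = 1.105/(1.105 + 0.1449) = 0.884.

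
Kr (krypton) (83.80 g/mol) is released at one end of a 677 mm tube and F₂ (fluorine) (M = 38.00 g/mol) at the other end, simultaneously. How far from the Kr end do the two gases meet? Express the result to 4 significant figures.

272.4 mm

Graham's law gives d_Kr/d_F₂ = rate_Kr/rate_F₂ = √(M_F₂/M_Kr) = √(38.00/83.80) = 0.6734.
With d_Kr + d_F₂ = 677 mm, d_F₂ = 677/(1 + 0.6734) = 404.6 mm.
d_Kr = 677 − 404.6 = 272.4 mm.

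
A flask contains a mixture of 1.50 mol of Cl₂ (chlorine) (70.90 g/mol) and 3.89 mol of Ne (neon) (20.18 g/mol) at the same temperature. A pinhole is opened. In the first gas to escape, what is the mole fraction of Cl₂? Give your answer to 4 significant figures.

The effusion rate of species i is ∝ p_i/√M_i ∝ n_i/√M_i.
Mole fraction of Cl₂ in the effusate = (n_Cl₂/√M_Cl₂) / (n_Cl₂/√M_Cl₂ + n_Ne/√M_Ne)
= (1.50/√70.90) / (1.50/√70.90 + 3.89/√20.18) = 0.1781/(0.1781 + 0.8659) = 0.1706.

0.1706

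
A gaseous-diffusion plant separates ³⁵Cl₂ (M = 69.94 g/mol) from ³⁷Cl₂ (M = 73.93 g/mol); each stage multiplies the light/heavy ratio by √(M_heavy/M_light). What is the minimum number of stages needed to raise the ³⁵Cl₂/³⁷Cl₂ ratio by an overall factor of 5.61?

63

With α = √(73.93/69.94) per stage, ln α = ½ ln(1.05705) = 0.02774.
Need α^N ≥ 5.61 ⇒ N ≥ ln(5.61) / ln α = 1.725 / 0.02774 = 62.17.
Minimum whole number of stages: N = 63.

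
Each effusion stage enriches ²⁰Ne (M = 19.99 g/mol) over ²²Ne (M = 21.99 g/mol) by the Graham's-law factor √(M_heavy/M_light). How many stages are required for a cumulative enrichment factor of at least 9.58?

Single-stage factor α = √(21.99/19.99), so ln α = ½ ln(1.10005) = 0.04768.
Need α^N ≥ 9.58 ⇒ N ≥ ln(9.58) / ln α = 2.260 / 0.04768 = 47.39.
Minimum whole number of stages: N = 48.

48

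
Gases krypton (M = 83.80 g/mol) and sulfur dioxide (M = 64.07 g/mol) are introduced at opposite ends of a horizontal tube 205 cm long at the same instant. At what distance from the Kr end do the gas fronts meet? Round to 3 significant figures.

95.6 cm

Distances travelled in equal time are proportional to diffusion rates, so d_Kr/d_SO₂ = √(M_SO₂/M_Kr) = √(64.07/83.80) = 0.8744.
With d_Kr + d_SO₂ = 205 cm, d_SO₂ = 205/(1 + 0.8744) = 109.4 cm.
d_Kr = 205 − 109.4 = 95.6 cm.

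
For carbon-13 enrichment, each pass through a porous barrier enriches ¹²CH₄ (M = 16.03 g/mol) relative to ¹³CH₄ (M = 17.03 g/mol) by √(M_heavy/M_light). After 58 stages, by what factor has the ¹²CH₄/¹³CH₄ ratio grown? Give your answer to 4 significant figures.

5.783

Each stage multiplies the ratio by α = √(17.03/16.03), so after 58 stages the overall factor is α^58 = (17.03/16.03)^(58/2).
= 1.06238^29 = 5.783.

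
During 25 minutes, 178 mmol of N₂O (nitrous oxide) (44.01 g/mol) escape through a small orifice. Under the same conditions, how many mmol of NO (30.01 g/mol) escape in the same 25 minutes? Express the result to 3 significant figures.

216 mmol

By Graham's law, rate_NO/rate_N₂O = √(M_N₂O/M_NO) = √(44.01/30.01) = √1.467 = 1.211.
So the amount for NO is 178 × 1.211 = 216 mmol.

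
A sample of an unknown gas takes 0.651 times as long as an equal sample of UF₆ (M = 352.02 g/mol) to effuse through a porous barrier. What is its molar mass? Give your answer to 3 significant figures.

Using Graham's law: t_X/t_UF₆ = √(M_X/M_UF₆).
0.651 = √(M_X/352.02)
M_X = 352.02 × 0.651² = 352.02 × 0.4238 = 149 g/mol

149 g/mol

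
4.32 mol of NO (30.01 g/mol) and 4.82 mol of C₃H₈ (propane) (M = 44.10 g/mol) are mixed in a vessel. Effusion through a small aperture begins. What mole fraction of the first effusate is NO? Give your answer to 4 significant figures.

The effusion rate of species i is ∝ p_i/√M_i ∝ n_i/√M_i.
Mole fraction of NO in the effusate = (n_NO/√M_NO) / (n_NO/√M_NO + n_C₃H₈/√M_C₃H₈)
= (4.32/√30.01) / (4.32/√30.01 + 4.82/√44.10) = 0.7886/(0.7886 + 0.7258) = 0.5207.

0.5207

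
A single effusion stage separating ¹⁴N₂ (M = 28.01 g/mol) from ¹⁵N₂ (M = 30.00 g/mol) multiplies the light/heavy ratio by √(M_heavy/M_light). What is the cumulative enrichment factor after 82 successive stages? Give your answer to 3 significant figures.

After 82 stages the ratio has grown by (√(30.00/28.01))^82 = (30.00/28.01)^(82/2).
= 1.07105^41 = 16.7.

16.7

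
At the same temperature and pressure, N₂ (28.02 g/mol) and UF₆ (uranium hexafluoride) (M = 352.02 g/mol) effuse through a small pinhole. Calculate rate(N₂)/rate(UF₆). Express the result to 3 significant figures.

From Graham's law, rate_N₂/rate_UF₆ = √(M_UF₆/M_N₂) = √(352.02/28.02) = √12.56 = 3.54.

3.54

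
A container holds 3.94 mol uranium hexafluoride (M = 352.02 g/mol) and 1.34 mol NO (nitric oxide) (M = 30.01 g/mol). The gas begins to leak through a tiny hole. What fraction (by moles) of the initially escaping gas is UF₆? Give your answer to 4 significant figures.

0.4619

Rate_i ∝ x_i/√M_i (Graham's law weighted by mole fraction), so the effusate composition follows n_i/√M_i.
So x_UF₆ in the escaping gas = (n_UF₆/√M_UF₆) / Σ(n_i/√M_i)
= (3.94/√352.02) / (3.94/√352.02 + 1.34/√30.01) = 0.2100/(0.2100 + 0.2446) = 0.4619.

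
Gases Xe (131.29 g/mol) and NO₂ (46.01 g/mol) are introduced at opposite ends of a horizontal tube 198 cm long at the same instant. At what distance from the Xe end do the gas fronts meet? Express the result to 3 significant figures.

73.6 cm

In equal time, each gas travels a distance ∝ its rate ∝ 1/√M, so d_Xe/d_NO₂ = √(M_NO₂/M_Xe) = √(46.01/131.29) = 0.5920.
With d_Xe + d_NO₂ = 198 cm, d_NO₂ = 198/(1 + 0.5920) = 124.4 cm.
d_Xe = 198 − 124.4 = 73.6 cm.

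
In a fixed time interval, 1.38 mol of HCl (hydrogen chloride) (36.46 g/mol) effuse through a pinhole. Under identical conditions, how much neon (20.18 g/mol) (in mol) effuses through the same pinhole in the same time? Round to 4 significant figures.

1.855 mol

Graham's law gives rate_Ne/rate_HCl = √(M_HCl/M_Ne) = √(36.46/20.18) = √1.807 = 1.344.
So the amount for Ne is 1.38 × 1.344 = 1.855 mol.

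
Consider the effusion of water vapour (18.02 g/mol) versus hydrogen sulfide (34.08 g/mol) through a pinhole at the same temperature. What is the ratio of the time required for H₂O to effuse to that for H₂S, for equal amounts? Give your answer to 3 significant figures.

0.727

By Graham's law, t_H₂O/t_H₂S = √(M_H₂O/M_H₂S) = √(18.02/34.08) = √0.5288 = 0.727.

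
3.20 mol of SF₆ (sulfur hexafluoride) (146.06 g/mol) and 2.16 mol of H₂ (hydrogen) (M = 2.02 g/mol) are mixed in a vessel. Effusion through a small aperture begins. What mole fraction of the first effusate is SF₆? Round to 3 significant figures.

0.148

Each component's effusion rate ∝ (its partial pressure)·(1/√M) ∝ n_i/√M_i.
Mole fraction of SF₆ in the effusate = (n_SF₆/√M_SF₆) / (n_SF₆/√M_SF₆ + n_H₂/√M_H₂)
= (3.20/√146.06) / (3.20/√146.06 + 2.16/√2.02) = 0.2648/(0.2648 + 1.520) = 0.148.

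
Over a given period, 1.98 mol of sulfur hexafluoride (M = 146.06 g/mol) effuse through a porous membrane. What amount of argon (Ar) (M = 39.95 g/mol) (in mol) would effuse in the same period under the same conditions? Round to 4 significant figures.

3.786 mol

Graham's law gives rate_Ar/rate_SF₆ = √(M_SF₆/M_Ar) = √(146.06/39.95) = √3.656 = 1.912.
So the amount for Ar is 1.98 × 1.912 = 3.786 mol.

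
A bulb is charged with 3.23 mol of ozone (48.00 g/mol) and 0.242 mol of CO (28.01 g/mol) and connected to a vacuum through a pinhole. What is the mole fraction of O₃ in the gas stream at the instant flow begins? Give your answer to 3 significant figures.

Effusion rate of each component ∝ n_i/√M_i (partial pressure × 1/√M).
x_O₃(eff) = (n_O₃/√M_O₃) / (n_O₃/√M_O₃ + n_CO/√M_CO)
= (3.23/√48.00) / (3.23/√48.00 + 0.242/√28.01) = 0.4662/(0.4662 + 0.04573) = 0.911.

0.911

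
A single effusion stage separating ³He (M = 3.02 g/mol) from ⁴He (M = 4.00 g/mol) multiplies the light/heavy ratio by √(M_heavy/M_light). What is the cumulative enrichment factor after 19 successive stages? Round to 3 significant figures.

14.4

Overall factor = α^19 with α = √(4.00/3.02), i.e. (4.00/3.02)^(19/2).
= 1.32450^(19/2) = 14.4.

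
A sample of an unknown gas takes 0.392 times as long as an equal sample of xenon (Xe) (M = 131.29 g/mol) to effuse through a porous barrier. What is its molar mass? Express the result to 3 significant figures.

Since effusion rate ∝ 1/√M, t_X/t_Xe = √(M_X/M_Xe).
0.392 = √(M_X/131.29)
M_X = 131.29 × 0.392² = 131.29 × 0.1537 = 20.2 g/mol

20.2 g/mol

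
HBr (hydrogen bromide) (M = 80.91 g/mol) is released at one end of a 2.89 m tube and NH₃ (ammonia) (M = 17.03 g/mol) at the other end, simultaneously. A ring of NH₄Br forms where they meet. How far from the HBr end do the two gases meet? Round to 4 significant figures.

Distances travelled in equal time are proportional to diffusion rates, so d_HBr/d_NH₃ = √(M_NH₃/M_HBr) = √(17.03/80.91) = 0.4588.
With d_HBr + d_NH₃ = 2.89 m, d_NH₃ = 2.89/(1 + 0.4588) = 1.981 m.
d_HBr = 2.89 − 1.981 = 0.9089 m.

0.9089 m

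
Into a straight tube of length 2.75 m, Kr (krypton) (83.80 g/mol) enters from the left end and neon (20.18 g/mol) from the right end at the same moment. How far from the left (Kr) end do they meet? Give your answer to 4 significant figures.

0.9053 m

Graham's law gives d_Kr/d_Ne = rate_Kr/rate_Ne = √(M_Ne/M_Kr) = √(20.18/83.80) = 0.4907.
With d_Kr + d_Ne = 2.75 m, d_Ne = 2.75/(1 + 0.4907) = 1.845 m.
d_Kr = 2.75 − 1.845 = 0.9053 m.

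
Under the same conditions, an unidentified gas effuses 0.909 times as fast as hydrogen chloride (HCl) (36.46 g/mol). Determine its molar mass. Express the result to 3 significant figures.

44.1 g/mol

Using Graham's law: rate_X/rate_HCl = √(M_HCl/M_X).
0.909 = √(36.46/M_X)
M_X = 36.46 / 0.909² = 36.46 / 0.8263 = 44.1 g/mol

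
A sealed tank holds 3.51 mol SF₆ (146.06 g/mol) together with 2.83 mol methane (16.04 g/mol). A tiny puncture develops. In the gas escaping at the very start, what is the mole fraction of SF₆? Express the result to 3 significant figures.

0.291

Rate_i ∝ x_i/√M_i (Graham's law weighted by mole fraction), so the effusate composition follows n_i/√M_i.
So x_SF₆ in the escaping gas = (n_SF₆/√M_SF₆) / Σ(n_i/√M_i)
= (3.51/√146.06) / (3.51/√146.06 + 2.83/√16.04) = 0.2904/(0.2904 + 0.7066) = 0.291.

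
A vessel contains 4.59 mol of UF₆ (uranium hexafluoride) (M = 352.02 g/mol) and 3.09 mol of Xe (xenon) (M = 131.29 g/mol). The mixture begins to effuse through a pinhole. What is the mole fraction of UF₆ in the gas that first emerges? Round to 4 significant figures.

The effusion rate of species i is ∝ p_i/√M_i ∝ n_i/√M_i.
x_UF₆(eff) = (n_UF₆/√M_UF₆) / (n_UF₆/√M_UF₆ + n_Xe/√M_Xe)
= (4.59/√352.02) / (4.59/√352.02 + 3.09/√131.29) = 0.2446/(0.2446 + 0.2697) = 0.4757.

0.4757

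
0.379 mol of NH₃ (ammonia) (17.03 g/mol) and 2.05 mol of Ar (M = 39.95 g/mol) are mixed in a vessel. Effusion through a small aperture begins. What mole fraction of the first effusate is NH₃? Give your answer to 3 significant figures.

0.221

The effusion rate of species i is ∝ p_i/√M_i ∝ n_i/√M_i.
x_NH₃(eff) = (n_NH₃/√M_NH₃) / (n_NH₃/√M_NH₃ + n_Ar/√M_Ar)
= (0.379/√17.03) / (0.379/√17.03 + 2.05/√39.95) = 0.09184/(0.09184 + 0.3243) = 0.221.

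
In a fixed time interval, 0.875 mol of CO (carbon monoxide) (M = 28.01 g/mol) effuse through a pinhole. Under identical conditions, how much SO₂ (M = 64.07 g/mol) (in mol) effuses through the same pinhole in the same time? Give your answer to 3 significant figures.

0.579 mol

Since effusion rate ∝ 1/√M, rate_SO₂/rate_CO = √(M_CO/M_SO₂) = √(28.01/64.07) = √0.4372 = 0.6612.
So the amount for SO₂ is 0.875 × 0.6612 = 0.579 mol.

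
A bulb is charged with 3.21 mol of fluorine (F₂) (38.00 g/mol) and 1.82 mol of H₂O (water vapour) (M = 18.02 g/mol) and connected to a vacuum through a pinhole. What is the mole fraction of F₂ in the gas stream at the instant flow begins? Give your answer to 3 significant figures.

0.548

Effusion rate of each component ∝ n_i/√M_i (partial pressure × 1/√M).
x_F₂(eff) = (n_F₂/√M_F₂) / (n_F₂/√M_F₂ + n_H₂O/√M_H₂O)
= (3.21/√38.00) / (3.21/√38.00 + 1.82/√18.02) = 0.5207/(0.5207 + 0.4287) = 0.548.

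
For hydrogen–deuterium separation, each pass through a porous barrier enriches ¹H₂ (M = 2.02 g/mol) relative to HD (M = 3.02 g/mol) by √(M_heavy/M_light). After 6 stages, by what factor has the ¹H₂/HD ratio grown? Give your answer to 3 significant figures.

3.34

The single-stage factor is √(M_heavy/M_light), so 6 stages give [√(3.02/2.02)]^6 = (3.02/2.02)^(6/2).
= 1.49505^3 = 3.34.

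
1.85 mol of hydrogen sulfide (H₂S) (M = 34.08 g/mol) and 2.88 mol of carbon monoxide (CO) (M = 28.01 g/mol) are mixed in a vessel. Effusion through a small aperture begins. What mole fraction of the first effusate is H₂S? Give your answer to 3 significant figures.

The effusion rate of species i is ∝ p_i/√M_i ∝ n_i/√M_i.
x_H₂S(eff) = (n_H₂S/√M_H₂S) / (n_H₂S/√M_H₂S + n_CO/√M_CO)
= (1.85/√34.08) / (1.85/√34.08 + 2.88/√28.01) = 0.3169/(0.3169 + 0.5442) = 0.368.

0.368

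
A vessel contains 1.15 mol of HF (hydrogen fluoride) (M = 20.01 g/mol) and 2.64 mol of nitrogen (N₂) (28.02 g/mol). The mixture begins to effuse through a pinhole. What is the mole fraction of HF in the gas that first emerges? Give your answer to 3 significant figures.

Each component's effusion rate ∝ (its partial pressure)·(1/√M) ∝ n_i/√M_i.
Mole fraction of HF in the effusate = (n_HF/√M_HF) / (n_HF/√M_HF + n_N₂/√M_N₂)
= (1.15/√20.01) / (1.15/√20.01 + 2.64/√28.02) = 0.2571/(0.2571 + 0.4987) = 0.340.

0.340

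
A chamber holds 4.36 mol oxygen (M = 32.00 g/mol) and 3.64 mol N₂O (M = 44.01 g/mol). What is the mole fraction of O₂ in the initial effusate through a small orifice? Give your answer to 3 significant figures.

0.584

Each component's effusion rate ∝ (its partial pressure)·(1/√M) ∝ n_i/√M_i.
x_O₂(eff) = (n_O₂/√M_O₂) / (n_O₂/√M_O₂ + n_N₂O/√M_N₂O)
= (4.36/√32.00) / (4.36/√32.00 + 3.64/√44.01) = 0.7707/(0.7707 + 0.5487) = 0.584.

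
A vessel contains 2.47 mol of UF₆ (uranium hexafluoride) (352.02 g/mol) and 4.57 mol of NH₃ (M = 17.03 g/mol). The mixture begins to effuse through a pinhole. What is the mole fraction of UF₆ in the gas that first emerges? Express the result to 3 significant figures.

Each component's effusion rate ∝ (its partial pressure)·(1/√M) ∝ n_i/√M_i.
So x_UF₆ in the escaping gas = (n_UF₆/√M_UF₆) / Σ(n_i/√M_i)
= (2.47/√352.02) / (2.47/√352.02 + 4.57/√17.03) = 0.1316/(0.1316 + 1.107) = 0.106.

0.106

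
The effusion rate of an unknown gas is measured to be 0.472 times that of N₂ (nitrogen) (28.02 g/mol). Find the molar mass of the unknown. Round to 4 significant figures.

125.8 g/mol

Graham's law gives rate_X/rate_N₂ = √(M_N₂/M_X).
0.472 = √(28.02/M_X)
M_X = 28.02 / 0.472² = 28.02 / 0.2228 = 125.8 g/mol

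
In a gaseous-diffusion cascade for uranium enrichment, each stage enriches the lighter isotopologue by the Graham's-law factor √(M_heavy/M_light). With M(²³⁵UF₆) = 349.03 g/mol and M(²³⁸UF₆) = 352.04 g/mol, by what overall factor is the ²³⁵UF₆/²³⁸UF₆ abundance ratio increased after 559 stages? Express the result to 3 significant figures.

11.0

The single-stage factor is √(M_heavy/M_light), so 559 stages give [√(352.04/349.03)]^559 = (352.04/349.03)^(559/2).
= 1.00862^(559/2) = 11.0.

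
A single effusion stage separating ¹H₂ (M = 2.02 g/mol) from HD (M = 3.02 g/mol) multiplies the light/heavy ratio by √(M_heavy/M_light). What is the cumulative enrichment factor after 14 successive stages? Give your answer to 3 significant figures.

16.7

The single-stage factor is √(M_heavy/M_light), so 14 stages give [√(3.02/2.02)]^14 = (3.02/2.02)^(14/2).
= 1.49505^7 = 16.7.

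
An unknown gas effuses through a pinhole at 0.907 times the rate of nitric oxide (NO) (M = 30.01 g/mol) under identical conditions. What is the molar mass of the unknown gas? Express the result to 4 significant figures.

By Graham's law, rate_X/rate_NO = √(M_NO/M_X).
0.907 = √(30.01/M_X)
M_X = 30.01 / 0.907² = 30.01 / 0.8226 = 36.48 g/mol

36.48 g/mol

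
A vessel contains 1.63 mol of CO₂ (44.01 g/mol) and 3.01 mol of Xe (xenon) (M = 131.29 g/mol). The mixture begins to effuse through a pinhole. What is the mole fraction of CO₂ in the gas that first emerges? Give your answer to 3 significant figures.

Rate_i ∝ x_i/√M_i (Graham's law weighted by mole fraction), so the effusate composition follows n_i/√M_i.
So x_CO₂ in the escaping gas = (n_CO₂/√M_CO₂) / Σ(n_i/√M_i)
= (1.63/√44.01) / (1.63/√44.01 + 3.01/√131.29) = 0.2457/(0.2457 + 0.2627) = 0.483.

0.483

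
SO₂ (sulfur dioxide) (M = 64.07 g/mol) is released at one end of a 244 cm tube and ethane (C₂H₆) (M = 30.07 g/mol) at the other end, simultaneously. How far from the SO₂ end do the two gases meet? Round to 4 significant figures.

99.20 cm

In equal time, each gas travels a distance ∝ its rate ∝ 1/√M, so d_SO₂/d_C₂H₆ = √(M_C₂H₆/M_SO₂) = √(30.07/64.07) = 0.6851.
With d_SO₂ + d_C₂H₆ = 244 cm, d_C₂H₆ = 244/(1 + 0.6851) = 144.8 cm.
d_SO₂ = 244 − 144.8 = 99.20 cm.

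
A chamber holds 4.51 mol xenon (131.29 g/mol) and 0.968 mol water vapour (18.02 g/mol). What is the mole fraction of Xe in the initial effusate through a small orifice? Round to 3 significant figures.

0.633

The effusion rate of species i is ∝ p_i/√M_i ∝ n_i/√M_i.
Mole fraction of Xe in the effusate = (n_Xe/√M_Xe) / (n_Xe/√M_Xe + n_H₂O/√M_H₂O)
= (4.51/√131.29) / (4.51/√131.29 + 0.968/√18.02) = 0.3936/(0.3936 + 0.2280) = 0.633.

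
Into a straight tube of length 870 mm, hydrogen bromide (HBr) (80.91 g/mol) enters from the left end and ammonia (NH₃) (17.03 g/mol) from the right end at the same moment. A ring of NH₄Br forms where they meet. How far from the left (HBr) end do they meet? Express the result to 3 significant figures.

The fronts meet when d_HBr + d_NH₃ = L with d_HBr/d_NH₃ = √(M_NH₃/M_HBr) (Graham's law). Here √(M_NH₃/M_HBr) = √(17.03/80.91) = 0.4588.
With d_HBr + d_NH₃ = 870 mm, d_NH₃ = 870/(1 + 0.4588) = 596.4 mm.
d_HBr = 870 − 596.4 = 274 mm.

274 mm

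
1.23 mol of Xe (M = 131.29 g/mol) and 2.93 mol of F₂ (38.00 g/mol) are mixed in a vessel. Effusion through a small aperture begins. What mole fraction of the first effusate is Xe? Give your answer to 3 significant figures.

Each component's effusion rate ∝ (its partial pressure)·(1/√M) ∝ n_i/√M_i.
Mole fraction of Xe in the effusate = (n_Xe/√M_Xe) / (n_Xe/√M_Xe + n_F₂/√M_F₂)
= (1.23/√131.29) / (1.23/√131.29 + 2.93/√38.00) = 0.1073/(0.1073 + 0.4753) = 0.184.

0.184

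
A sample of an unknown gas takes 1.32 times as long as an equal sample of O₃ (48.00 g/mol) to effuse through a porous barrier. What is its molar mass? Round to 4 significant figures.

83.64 g/mol

Using Graham's law: t_X/t_O₃ = √(M_X/M_O₃).
1.32 = √(M_X/48.00)
M_X = 48.00 × 1.32² = 48.00 × 1.742 = 83.64 g/mol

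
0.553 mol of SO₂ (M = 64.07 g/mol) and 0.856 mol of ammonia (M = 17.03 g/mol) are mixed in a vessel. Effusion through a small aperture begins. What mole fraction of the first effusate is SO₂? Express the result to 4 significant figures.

0.2499

Effusion rate of each component ∝ n_i/√M_i (partial pressure × 1/√M).
x_SO₂(eff) = (n_SO₂/√M_SO₂) / (n_SO₂/√M_SO₂ + n_NH₃/√M_NH₃)
= (0.553/√64.07) / (0.553/√64.07 + 0.856/√17.03) = 0.06909/(0.06909 + 0.2074) = 0.2499.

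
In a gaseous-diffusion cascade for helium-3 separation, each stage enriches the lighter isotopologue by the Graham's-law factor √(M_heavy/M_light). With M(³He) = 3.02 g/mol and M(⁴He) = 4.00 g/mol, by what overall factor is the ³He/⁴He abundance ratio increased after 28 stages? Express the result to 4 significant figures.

51.14

The single-stage factor is √(M_heavy/M_light), so 28 stages give [√(4.00/3.02)]^28 = (4.00/3.02)^(28/2).
= 1.32450^14 = 51.14.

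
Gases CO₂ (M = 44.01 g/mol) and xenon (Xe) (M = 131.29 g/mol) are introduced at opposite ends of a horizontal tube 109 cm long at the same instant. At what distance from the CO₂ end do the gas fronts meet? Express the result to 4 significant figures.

69.03 cm

The fronts meet when d_CO₂ + d_Xe = L with d_CO₂/d_Xe = √(M_Xe/M_CO₂) (Graham's law). Here √(M_Xe/M_CO₂) = √(131.29/44.01) = 1.727.
With d_CO₂ + d_Xe = 109 cm, d_Xe = 109/(1 + 1.727) = 39.97 cm.
d_CO₂ = 109 − 39.97 = 69.03 cm.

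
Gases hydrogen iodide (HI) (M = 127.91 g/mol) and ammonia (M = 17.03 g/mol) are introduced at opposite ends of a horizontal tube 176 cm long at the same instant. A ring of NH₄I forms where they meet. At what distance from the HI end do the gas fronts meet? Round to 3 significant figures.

Graham's law gives d_HI/d_NH₃ = rate_HI/rate_NH₃ = √(M_NH₃/M_HI) = √(17.03/127.91) = 0.3649.
With d_HI + d_NH₃ = 176 cm, d_NH₃ = 176/(1 + 0.3649) = 128.9 cm.
d_HI = 176 − 128.9 = 47.1 cm.

47.1 cm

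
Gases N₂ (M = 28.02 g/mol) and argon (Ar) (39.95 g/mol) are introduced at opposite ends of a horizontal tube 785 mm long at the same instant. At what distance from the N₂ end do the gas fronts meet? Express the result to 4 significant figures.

427.2 mm

Graham's law gives d_N₂/d_Ar = rate_N₂/rate_Ar = √(M_Ar/M_N₂) = √(39.95/28.02) = 1.194.
With d_N₂ + d_Ar = 785 mm, d_Ar = 785/(1 + 1.194) = 357.8 mm.
d_N₂ = 785 − 357.8 = 427.2 mm.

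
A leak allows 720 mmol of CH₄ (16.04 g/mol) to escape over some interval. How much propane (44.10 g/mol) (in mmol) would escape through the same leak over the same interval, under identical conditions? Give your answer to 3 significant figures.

434 mmol

By Graham's law, rate_C₃H₈/rate_CH₄ = √(M_CH₄/M_C₃H₈) = √(16.04/44.10) = √0.3637 = 0.6031.
So the amount for C₃H₈ is 720 × 0.6031 = 434 mmol.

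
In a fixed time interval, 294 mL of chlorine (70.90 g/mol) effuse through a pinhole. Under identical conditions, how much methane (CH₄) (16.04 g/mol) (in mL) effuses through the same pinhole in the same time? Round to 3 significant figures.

618 mL

Graham's law gives rate_CH₄/rate_Cl₂ = √(M_Cl₂/M_CH₄) = √(70.90/16.04) = √4.420 = 2.102.
So the volume for CH₄ is 294 × 2.102 = 618 mL.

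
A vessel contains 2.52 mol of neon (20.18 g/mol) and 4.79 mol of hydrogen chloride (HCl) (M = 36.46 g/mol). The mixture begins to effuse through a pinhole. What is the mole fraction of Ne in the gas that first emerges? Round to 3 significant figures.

0.414

The effusion rate of species i is ∝ p_i/√M_i ∝ n_i/√M_i.
x_Ne(eff) = (n_Ne/√M_Ne) / (n_Ne/√M_Ne + n_HCl/√M_HCl)
= (2.52/√20.18) / (2.52/√20.18 + 4.79/√36.46) = 0.5610/(0.5610 + 0.7933) = 0.414.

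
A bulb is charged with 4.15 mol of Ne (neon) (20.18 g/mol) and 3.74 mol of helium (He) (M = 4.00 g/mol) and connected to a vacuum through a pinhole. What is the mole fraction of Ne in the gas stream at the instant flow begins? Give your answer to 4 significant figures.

The effusion rate of species i is ∝ p_i/√M_i ∝ n_i/√M_i.
Mole fraction of Ne in the effusate = (n_Ne/√M_Ne) / (n_Ne/√M_Ne + n_He/√M_He)
= (4.15/√20.18) / (4.15/√20.18 + 3.74/√4.00) = 0.9238/(0.9238 + 1.870) = 0.3307.

0.3307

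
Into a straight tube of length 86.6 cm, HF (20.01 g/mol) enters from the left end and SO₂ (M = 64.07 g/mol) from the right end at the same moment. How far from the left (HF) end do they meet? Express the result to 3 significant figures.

In equal time, each gas travels a distance ∝ its rate ∝ 1/√M, so d_HF/d_SO₂ = √(M_SO₂/M_HF) = √(64.07/20.01) = 1.789.
With d_HF + d_SO₂ = 86.6 cm, d_SO₂ = 86.6/(1 + 1.789) = 31.05 cm.
d_HF = 86.6 − 31.05 = 55.6 cm.

55.6 cm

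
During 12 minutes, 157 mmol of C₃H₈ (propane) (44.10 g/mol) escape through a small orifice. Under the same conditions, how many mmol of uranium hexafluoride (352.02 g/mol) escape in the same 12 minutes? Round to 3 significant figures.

By Graham's law, rate_UF₆/rate_C₃H₈ = √(M_C₃H₈/M_UF₆) = √(44.10/352.02) = √0.1253 = 0.3539.
So the amount for UF₆ is 157 × 0.3539 = 55.6 mmol.

55.6 mmol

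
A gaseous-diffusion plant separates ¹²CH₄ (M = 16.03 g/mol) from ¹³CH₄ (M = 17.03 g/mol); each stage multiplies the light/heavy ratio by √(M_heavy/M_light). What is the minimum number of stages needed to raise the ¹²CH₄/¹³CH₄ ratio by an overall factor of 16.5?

With α = √(17.03/16.03) per stage, ln α = ½ ln(1.06238) = 0.03026.
Need α^N ≥ 16.5 ⇒ N ≥ ln(16.5) / ln α = 2.803 / 0.03026 = 92.65.
Rounding up, N = 93 stages.

93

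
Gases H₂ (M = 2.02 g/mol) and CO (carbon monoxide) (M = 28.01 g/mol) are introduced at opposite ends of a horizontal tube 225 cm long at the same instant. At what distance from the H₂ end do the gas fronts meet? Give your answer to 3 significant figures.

The fronts meet when d_H₂ + d_CO = L with d_H₂/d_CO = √(M_CO/M_H₂) (Graham's law). Here √(M_CO/M_H₂) = √(28.01/2.02) = 3.724.
With d_H₂ + d_CO = 225 cm, d_CO = 225/(1 + 3.724) = 47.63 cm.
d_H₂ = 225 − 47.63 = 177 cm.

177 cm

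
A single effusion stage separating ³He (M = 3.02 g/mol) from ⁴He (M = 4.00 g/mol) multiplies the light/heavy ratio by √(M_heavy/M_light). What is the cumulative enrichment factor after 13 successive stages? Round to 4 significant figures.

The single-stage factor is √(M_heavy/M_light), so 13 stages give [√(4.00/3.02)]^13 = (4.00/3.02)^(13/2).
= 1.32450^(13/2) = 6.214.

6.214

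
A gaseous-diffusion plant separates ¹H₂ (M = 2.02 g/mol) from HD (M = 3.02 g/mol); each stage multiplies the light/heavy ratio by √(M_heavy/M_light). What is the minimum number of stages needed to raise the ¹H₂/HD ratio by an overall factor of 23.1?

16

With α = √(3.02/2.02) per stage, ln α = ½ ln(1.49505) = 0.2011.
Need α^N ≥ 23.1 ⇒ N ≥ ln(23.1) / ln α = 3.140 / 0.2011 = 15.61.
Rounding up, N = 16 stages.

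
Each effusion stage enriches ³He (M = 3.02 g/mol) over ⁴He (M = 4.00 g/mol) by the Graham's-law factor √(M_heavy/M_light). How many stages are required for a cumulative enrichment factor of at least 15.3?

Single-stage factor α = √(4.00/3.02), so ln α = ½ ln(1.32450) = 0.1405.
Need α^N ≥ 15.3 ⇒ N ≥ ln(15.3) / ln α = 2.728 / 0.1405 = 19.41.
So at least 20 stages are needed.

20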